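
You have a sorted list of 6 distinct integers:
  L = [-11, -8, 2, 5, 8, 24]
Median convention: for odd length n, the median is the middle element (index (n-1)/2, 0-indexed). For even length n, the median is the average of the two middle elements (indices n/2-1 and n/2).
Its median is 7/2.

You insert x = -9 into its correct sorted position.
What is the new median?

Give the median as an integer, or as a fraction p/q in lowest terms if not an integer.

Old list (sorted, length 6): [-11, -8, 2, 5, 8, 24]
Old median = 7/2
Insert x = -9
Old length even (6). Middle pair: indices 2,3 = 2,5.
New length odd (7). New median = single middle element.
x = -9: 1 elements are < x, 5 elements are > x.
New sorted list: [-11, -9, -8, 2, 5, 8, 24]
New median = 2

Answer: 2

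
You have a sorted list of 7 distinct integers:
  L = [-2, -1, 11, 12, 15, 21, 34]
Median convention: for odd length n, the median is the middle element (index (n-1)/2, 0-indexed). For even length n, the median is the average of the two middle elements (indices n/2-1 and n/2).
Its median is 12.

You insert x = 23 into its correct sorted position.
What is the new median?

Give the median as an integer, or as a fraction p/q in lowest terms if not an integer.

Old list (sorted, length 7): [-2, -1, 11, 12, 15, 21, 34]
Old median = 12
Insert x = 23
Old length odd (7). Middle was index 3 = 12.
New length even (8). New median = avg of two middle elements.
x = 23: 6 elements are < x, 1 elements are > x.
New sorted list: [-2, -1, 11, 12, 15, 21, 23, 34]
New median = 27/2

Answer: 27/2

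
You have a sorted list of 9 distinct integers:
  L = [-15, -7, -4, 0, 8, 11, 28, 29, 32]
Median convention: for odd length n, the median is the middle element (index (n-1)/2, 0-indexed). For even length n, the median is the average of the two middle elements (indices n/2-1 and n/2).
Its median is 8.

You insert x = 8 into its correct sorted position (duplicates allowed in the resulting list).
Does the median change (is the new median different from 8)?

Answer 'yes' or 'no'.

Answer: no

Derivation:
Old median = 8
Insert x = 8
New median = 8
Changed? no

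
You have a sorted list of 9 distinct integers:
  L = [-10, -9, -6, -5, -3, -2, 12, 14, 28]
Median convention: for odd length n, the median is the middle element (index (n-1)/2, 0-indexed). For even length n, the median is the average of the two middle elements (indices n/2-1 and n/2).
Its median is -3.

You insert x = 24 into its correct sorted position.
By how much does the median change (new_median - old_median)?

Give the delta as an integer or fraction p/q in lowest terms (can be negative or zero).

Answer: 1/2

Derivation:
Old median = -3
After inserting x = 24: new sorted = [-10, -9, -6, -5, -3, -2, 12, 14, 24, 28]
New median = -5/2
Delta = -5/2 - -3 = 1/2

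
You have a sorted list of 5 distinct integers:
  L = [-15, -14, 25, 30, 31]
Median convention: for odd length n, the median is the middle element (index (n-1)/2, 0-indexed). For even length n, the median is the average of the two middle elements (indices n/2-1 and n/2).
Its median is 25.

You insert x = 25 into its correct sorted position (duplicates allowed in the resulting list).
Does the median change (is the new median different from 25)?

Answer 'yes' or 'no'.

Old median = 25
Insert x = 25
New median = 25
Changed? no

Answer: no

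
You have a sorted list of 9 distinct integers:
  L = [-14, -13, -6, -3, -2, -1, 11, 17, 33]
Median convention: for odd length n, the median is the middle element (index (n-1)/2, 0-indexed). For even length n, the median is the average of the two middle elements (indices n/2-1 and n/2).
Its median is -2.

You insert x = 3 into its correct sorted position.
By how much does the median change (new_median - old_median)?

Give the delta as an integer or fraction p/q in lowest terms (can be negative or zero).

Old median = -2
After inserting x = 3: new sorted = [-14, -13, -6, -3, -2, -1, 3, 11, 17, 33]
New median = -3/2
Delta = -3/2 - -2 = 1/2

Answer: 1/2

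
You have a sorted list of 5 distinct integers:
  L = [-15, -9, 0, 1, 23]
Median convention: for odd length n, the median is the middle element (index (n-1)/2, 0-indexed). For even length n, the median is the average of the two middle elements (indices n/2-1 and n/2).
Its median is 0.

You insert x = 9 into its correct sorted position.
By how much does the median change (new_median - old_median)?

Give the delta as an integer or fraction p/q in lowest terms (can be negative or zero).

Old median = 0
After inserting x = 9: new sorted = [-15, -9, 0, 1, 9, 23]
New median = 1/2
Delta = 1/2 - 0 = 1/2

Answer: 1/2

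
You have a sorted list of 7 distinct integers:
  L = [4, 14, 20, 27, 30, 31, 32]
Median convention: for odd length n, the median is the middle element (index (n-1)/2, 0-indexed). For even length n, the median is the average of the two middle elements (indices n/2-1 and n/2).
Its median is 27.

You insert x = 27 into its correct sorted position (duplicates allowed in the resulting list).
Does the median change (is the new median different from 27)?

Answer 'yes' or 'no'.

Answer: no

Derivation:
Old median = 27
Insert x = 27
New median = 27
Changed? no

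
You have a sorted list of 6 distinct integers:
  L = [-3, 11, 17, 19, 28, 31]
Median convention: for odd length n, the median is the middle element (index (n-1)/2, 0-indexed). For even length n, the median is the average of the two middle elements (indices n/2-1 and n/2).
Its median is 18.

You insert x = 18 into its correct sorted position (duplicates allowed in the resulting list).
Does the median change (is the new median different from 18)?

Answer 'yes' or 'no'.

Old median = 18
Insert x = 18
New median = 18
Changed? no

Answer: no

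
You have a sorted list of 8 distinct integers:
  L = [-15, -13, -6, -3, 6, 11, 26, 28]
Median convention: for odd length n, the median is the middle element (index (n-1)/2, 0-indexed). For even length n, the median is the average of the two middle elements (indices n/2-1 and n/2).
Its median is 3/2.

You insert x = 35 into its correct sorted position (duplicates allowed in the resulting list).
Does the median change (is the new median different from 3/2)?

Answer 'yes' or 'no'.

Old median = 3/2
Insert x = 35
New median = 6
Changed? yes

Answer: yes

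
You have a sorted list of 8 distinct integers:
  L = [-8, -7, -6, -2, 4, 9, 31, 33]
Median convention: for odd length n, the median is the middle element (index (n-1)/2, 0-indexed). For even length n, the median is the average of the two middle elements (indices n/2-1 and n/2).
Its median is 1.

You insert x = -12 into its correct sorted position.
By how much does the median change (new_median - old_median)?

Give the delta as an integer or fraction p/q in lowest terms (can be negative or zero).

Answer: -3

Derivation:
Old median = 1
After inserting x = -12: new sorted = [-12, -8, -7, -6, -2, 4, 9, 31, 33]
New median = -2
Delta = -2 - 1 = -3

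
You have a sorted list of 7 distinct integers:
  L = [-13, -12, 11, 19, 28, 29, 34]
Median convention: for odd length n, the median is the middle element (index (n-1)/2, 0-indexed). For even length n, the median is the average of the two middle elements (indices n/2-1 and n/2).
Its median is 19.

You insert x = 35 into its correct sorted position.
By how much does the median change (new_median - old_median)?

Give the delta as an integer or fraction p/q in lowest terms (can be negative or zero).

Answer: 9/2

Derivation:
Old median = 19
After inserting x = 35: new sorted = [-13, -12, 11, 19, 28, 29, 34, 35]
New median = 47/2
Delta = 47/2 - 19 = 9/2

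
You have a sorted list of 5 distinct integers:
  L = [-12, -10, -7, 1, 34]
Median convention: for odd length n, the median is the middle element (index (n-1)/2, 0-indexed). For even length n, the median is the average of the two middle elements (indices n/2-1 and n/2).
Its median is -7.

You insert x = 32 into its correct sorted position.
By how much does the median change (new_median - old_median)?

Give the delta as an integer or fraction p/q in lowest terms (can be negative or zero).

Answer: 4

Derivation:
Old median = -7
After inserting x = 32: new sorted = [-12, -10, -7, 1, 32, 34]
New median = -3
Delta = -3 - -7 = 4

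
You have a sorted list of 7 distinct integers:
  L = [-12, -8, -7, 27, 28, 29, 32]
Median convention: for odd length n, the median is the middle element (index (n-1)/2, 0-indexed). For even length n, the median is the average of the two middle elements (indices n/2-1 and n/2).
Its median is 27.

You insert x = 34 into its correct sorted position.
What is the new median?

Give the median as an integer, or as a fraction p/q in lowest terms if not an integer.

Old list (sorted, length 7): [-12, -8, -7, 27, 28, 29, 32]
Old median = 27
Insert x = 34
Old length odd (7). Middle was index 3 = 27.
New length even (8). New median = avg of two middle elements.
x = 34: 7 elements are < x, 0 elements are > x.
New sorted list: [-12, -8, -7, 27, 28, 29, 32, 34]
New median = 55/2

Answer: 55/2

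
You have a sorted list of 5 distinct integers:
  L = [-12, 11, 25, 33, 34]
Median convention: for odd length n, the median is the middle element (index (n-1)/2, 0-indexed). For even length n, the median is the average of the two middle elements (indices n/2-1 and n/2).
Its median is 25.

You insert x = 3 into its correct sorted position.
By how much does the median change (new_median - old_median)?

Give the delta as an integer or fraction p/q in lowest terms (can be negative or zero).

Old median = 25
After inserting x = 3: new sorted = [-12, 3, 11, 25, 33, 34]
New median = 18
Delta = 18 - 25 = -7

Answer: -7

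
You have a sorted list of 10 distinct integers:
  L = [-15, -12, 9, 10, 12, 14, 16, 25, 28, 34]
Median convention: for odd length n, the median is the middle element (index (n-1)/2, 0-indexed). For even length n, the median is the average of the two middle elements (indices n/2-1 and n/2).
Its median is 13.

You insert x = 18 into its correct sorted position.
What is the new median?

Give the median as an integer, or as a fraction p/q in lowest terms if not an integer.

Answer: 14

Derivation:
Old list (sorted, length 10): [-15, -12, 9, 10, 12, 14, 16, 25, 28, 34]
Old median = 13
Insert x = 18
Old length even (10). Middle pair: indices 4,5 = 12,14.
New length odd (11). New median = single middle element.
x = 18: 7 elements are < x, 3 elements are > x.
New sorted list: [-15, -12, 9, 10, 12, 14, 16, 18, 25, 28, 34]
New median = 14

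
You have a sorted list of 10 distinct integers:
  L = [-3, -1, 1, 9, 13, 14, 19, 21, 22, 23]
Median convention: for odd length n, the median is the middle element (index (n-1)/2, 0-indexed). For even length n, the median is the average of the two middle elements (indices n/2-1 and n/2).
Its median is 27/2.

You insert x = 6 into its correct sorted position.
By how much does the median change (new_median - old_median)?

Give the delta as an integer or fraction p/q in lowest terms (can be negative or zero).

Old median = 27/2
After inserting x = 6: new sorted = [-3, -1, 1, 6, 9, 13, 14, 19, 21, 22, 23]
New median = 13
Delta = 13 - 27/2 = -1/2

Answer: -1/2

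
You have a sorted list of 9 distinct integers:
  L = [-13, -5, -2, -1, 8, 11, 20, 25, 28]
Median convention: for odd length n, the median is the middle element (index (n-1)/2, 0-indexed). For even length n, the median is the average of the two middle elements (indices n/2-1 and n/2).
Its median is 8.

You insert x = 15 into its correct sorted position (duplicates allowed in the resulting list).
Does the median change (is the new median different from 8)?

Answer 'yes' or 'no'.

Answer: yes

Derivation:
Old median = 8
Insert x = 15
New median = 19/2
Changed? yes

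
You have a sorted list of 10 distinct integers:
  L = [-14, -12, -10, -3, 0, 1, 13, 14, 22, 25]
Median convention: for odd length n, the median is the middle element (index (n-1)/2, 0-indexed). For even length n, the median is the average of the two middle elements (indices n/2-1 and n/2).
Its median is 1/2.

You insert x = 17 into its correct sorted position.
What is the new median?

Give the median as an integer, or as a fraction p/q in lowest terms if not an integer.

Old list (sorted, length 10): [-14, -12, -10, -3, 0, 1, 13, 14, 22, 25]
Old median = 1/2
Insert x = 17
Old length even (10). Middle pair: indices 4,5 = 0,1.
New length odd (11). New median = single middle element.
x = 17: 8 elements are < x, 2 elements are > x.
New sorted list: [-14, -12, -10, -3, 0, 1, 13, 14, 17, 22, 25]
New median = 1

Answer: 1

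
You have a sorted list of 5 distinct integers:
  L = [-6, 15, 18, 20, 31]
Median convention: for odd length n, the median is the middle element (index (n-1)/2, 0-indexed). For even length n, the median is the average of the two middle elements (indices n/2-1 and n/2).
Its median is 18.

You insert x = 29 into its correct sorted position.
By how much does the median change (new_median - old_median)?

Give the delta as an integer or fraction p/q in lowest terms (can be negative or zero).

Answer: 1

Derivation:
Old median = 18
After inserting x = 29: new sorted = [-6, 15, 18, 20, 29, 31]
New median = 19
Delta = 19 - 18 = 1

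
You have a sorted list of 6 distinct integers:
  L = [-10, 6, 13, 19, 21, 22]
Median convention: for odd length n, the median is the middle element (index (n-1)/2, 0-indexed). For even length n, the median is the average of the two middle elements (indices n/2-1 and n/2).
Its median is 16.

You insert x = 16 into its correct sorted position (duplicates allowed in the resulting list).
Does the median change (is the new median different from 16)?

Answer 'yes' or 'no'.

Answer: no

Derivation:
Old median = 16
Insert x = 16
New median = 16
Changed? no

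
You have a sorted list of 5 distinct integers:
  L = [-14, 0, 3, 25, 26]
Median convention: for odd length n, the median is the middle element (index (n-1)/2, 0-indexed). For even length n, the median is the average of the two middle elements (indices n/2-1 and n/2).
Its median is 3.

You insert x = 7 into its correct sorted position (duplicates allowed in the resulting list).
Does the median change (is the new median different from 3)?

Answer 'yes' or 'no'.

Old median = 3
Insert x = 7
New median = 5
Changed? yes

Answer: yes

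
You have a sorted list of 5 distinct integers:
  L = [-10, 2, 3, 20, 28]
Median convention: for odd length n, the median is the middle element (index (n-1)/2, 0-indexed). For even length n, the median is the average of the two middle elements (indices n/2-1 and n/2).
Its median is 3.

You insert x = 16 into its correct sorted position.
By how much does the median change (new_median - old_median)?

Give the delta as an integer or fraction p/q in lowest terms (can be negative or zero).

Old median = 3
After inserting x = 16: new sorted = [-10, 2, 3, 16, 20, 28]
New median = 19/2
Delta = 19/2 - 3 = 13/2

Answer: 13/2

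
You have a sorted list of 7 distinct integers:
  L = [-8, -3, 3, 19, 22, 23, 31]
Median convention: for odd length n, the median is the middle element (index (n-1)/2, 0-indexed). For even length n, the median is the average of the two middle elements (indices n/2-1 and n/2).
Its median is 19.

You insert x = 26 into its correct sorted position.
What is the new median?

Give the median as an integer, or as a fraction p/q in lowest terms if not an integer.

Old list (sorted, length 7): [-8, -3, 3, 19, 22, 23, 31]
Old median = 19
Insert x = 26
Old length odd (7). Middle was index 3 = 19.
New length even (8). New median = avg of two middle elements.
x = 26: 6 elements are < x, 1 elements are > x.
New sorted list: [-8, -3, 3, 19, 22, 23, 26, 31]
New median = 41/2

Answer: 41/2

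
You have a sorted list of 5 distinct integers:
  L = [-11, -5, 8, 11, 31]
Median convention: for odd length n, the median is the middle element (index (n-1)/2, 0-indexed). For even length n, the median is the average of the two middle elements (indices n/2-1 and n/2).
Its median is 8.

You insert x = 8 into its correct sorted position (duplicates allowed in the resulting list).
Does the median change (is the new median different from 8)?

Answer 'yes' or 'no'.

Answer: no

Derivation:
Old median = 8
Insert x = 8
New median = 8
Changed? no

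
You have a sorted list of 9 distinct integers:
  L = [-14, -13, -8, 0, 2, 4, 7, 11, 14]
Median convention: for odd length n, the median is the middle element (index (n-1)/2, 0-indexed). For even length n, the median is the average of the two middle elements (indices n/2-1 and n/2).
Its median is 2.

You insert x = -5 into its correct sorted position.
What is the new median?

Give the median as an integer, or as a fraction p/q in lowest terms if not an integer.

Answer: 1

Derivation:
Old list (sorted, length 9): [-14, -13, -8, 0, 2, 4, 7, 11, 14]
Old median = 2
Insert x = -5
Old length odd (9). Middle was index 4 = 2.
New length even (10). New median = avg of two middle elements.
x = -5: 3 elements are < x, 6 elements are > x.
New sorted list: [-14, -13, -8, -5, 0, 2, 4, 7, 11, 14]
New median = 1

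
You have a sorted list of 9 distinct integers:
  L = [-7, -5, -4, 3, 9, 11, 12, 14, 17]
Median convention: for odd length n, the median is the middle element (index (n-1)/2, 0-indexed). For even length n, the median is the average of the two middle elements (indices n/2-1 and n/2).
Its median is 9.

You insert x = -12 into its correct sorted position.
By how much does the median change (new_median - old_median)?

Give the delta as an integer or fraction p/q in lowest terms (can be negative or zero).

Old median = 9
After inserting x = -12: new sorted = [-12, -7, -5, -4, 3, 9, 11, 12, 14, 17]
New median = 6
Delta = 6 - 9 = -3

Answer: -3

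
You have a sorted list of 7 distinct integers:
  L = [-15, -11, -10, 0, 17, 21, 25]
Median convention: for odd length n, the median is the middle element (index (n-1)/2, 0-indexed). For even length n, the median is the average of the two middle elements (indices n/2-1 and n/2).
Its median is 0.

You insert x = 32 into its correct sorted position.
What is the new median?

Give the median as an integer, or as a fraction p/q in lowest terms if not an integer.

Answer: 17/2

Derivation:
Old list (sorted, length 7): [-15, -11, -10, 0, 17, 21, 25]
Old median = 0
Insert x = 32
Old length odd (7). Middle was index 3 = 0.
New length even (8). New median = avg of two middle elements.
x = 32: 7 elements are < x, 0 elements are > x.
New sorted list: [-15, -11, -10, 0, 17, 21, 25, 32]
New median = 17/2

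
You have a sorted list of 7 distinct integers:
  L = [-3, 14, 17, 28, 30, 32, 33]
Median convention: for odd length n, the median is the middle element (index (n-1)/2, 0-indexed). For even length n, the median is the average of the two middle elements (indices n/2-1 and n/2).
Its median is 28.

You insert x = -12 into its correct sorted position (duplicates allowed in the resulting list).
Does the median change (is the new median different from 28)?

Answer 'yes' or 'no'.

Answer: yes

Derivation:
Old median = 28
Insert x = -12
New median = 45/2
Changed? yes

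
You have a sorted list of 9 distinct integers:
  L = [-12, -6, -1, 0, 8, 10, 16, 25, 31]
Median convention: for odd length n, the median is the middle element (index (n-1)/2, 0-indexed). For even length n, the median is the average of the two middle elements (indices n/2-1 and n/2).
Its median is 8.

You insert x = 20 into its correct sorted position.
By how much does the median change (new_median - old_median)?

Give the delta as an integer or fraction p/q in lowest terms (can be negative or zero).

Old median = 8
After inserting x = 20: new sorted = [-12, -6, -1, 0, 8, 10, 16, 20, 25, 31]
New median = 9
Delta = 9 - 8 = 1

Answer: 1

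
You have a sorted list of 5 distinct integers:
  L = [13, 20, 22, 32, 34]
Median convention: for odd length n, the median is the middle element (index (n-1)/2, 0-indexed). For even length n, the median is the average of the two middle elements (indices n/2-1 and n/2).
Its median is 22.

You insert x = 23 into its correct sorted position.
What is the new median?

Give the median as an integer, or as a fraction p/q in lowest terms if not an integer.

Answer: 45/2

Derivation:
Old list (sorted, length 5): [13, 20, 22, 32, 34]
Old median = 22
Insert x = 23
Old length odd (5). Middle was index 2 = 22.
New length even (6). New median = avg of two middle elements.
x = 23: 3 elements are < x, 2 elements are > x.
New sorted list: [13, 20, 22, 23, 32, 34]
New median = 45/2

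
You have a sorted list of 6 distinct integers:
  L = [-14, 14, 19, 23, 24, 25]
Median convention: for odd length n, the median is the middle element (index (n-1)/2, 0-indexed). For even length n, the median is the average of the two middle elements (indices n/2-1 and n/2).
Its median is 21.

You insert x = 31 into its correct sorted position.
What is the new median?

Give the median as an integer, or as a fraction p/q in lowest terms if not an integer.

Answer: 23

Derivation:
Old list (sorted, length 6): [-14, 14, 19, 23, 24, 25]
Old median = 21
Insert x = 31
Old length even (6). Middle pair: indices 2,3 = 19,23.
New length odd (7). New median = single middle element.
x = 31: 6 elements are < x, 0 elements are > x.
New sorted list: [-14, 14, 19, 23, 24, 25, 31]
New median = 23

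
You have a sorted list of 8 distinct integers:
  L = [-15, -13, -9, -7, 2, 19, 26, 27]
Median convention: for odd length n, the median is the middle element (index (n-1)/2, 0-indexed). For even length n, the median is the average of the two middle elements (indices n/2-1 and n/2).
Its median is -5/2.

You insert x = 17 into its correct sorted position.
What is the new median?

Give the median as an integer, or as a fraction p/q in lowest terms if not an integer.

Old list (sorted, length 8): [-15, -13, -9, -7, 2, 19, 26, 27]
Old median = -5/2
Insert x = 17
Old length even (8). Middle pair: indices 3,4 = -7,2.
New length odd (9). New median = single middle element.
x = 17: 5 elements are < x, 3 elements are > x.
New sorted list: [-15, -13, -9, -7, 2, 17, 19, 26, 27]
New median = 2

Answer: 2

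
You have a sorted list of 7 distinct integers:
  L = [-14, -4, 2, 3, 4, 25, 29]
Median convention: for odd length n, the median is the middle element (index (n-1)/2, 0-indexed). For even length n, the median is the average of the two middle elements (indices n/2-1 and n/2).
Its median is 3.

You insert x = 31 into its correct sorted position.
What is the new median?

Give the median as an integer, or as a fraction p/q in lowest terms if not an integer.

Old list (sorted, length 7): [-14, -4, 2, 3, 4, 25, 29]
Old median = 3
Insert x = 31
Old length odd (7). Middle was index 3 = 3.
New length even (8). New median = avg of two middle elements.
x = 31: 7 elements are < x, 0 elements are > x.
New sorted list: [-14, -4, 2, 3, 4, 25, 29, 31]
New median = 7/2

Answer: 7/2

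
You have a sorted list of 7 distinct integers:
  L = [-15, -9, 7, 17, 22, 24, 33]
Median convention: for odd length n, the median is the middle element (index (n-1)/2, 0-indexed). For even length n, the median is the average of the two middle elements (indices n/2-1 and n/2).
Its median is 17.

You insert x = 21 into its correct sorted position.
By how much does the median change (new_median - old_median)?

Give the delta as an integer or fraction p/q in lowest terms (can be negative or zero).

Old median = 17
After inserting x = 21: new sorted = [-15, -9, 7, 17, 21, 22, 24, 33]
New median = 19
Delta = 19 - 17 = 2

Answer: 2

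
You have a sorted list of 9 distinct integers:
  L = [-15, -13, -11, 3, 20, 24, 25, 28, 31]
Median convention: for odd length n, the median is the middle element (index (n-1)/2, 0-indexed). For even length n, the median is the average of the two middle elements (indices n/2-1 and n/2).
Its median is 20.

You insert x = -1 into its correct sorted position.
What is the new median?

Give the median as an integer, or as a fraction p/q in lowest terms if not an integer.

Old list (sorted, length 9): [-15, -13, -11, 3, 20, 24, 25, 28, 31]
Old median = 20
Insert x = -1
Old length odd (9). Middle was index 4 = 20.
New length even (10). New median = avg of two middle elements.
x = -1: 3 elements are < x, 6 elements are > x.
New sorted list: [-15, -13, -11, -1, 3, 20, 24, 25, 28, 31]
New median = 23/2

Answer: 23/2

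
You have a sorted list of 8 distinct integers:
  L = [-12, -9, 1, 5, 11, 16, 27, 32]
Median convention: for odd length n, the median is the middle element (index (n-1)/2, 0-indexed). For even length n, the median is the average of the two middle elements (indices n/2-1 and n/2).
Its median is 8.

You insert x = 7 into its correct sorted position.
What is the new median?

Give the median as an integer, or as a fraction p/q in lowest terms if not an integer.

Old list (sorted, length 8): [-12, -9, 1, 5, 11, 16, 27, 32]
Old median = 8
Insert x = 7
Old length even (8). Middle pair: indices 3,4 = 5,11.
New length odd (9). New median = single middle element.
x = 7: 4 elements are < x, 4 elements are > x.
New sorted list: [-12, -9, 1, 5, 7, 11, 16, 27, 32]
New median = 7

Answer: 7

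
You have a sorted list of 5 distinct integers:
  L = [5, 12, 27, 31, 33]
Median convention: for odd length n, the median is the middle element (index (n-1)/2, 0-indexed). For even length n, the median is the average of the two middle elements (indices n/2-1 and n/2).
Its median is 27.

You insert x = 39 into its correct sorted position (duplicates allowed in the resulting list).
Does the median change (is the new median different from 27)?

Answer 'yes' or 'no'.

Old median = 27
Insert x = 39
New median = 29
Changed? yes

Answer: yes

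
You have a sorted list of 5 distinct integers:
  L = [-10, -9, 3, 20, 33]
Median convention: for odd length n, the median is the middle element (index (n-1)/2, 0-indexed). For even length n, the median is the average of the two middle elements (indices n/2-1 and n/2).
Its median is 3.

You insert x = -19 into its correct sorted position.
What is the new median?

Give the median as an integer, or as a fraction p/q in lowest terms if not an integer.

Old list (sorted, length 5): [-10, -9, 3, 20, 33]
Old median = 3
Insert x = -19
Old length odd (5). Middle was index 2 = 3.
New length even (6). New median = avg of two middle elements.
x = -19: 0 elements are < x, 5 elements are > x.
New sorted list: [-19, -10, -9, 3, 20, 33]
New median = -3

Answer: -3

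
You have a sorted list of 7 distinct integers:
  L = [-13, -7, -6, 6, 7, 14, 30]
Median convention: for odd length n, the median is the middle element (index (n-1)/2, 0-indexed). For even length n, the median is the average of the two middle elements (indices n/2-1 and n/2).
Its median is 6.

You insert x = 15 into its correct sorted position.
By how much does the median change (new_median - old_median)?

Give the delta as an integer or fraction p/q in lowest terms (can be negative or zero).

Old median = 6
After inserting x = 15: new sorted = [-13, -7, -6, 6, 7, 14, 15, 30]
New median = 13/2
Delta = 13/2 - 6 = 1/2

Answer: 1/2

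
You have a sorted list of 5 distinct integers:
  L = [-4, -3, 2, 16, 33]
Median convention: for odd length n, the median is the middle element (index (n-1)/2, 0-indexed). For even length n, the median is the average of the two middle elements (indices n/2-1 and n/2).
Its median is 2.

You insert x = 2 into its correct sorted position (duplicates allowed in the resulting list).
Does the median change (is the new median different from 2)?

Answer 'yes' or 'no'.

Old median = 2
Insert x = 2
New median = 2
Changed? no

Answer: no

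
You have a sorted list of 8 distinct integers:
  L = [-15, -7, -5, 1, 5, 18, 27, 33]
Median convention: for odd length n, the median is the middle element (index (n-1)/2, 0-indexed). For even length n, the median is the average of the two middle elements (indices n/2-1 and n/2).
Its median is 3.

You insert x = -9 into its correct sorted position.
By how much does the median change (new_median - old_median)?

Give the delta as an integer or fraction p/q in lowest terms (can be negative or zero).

Old median = 3
After inserting x = -9: new sorted = [-15, -9, -7, -5, 1, 5, 18, 27, 33]
New median = 1
Delta = 1 - 3 = -2

Answer: -2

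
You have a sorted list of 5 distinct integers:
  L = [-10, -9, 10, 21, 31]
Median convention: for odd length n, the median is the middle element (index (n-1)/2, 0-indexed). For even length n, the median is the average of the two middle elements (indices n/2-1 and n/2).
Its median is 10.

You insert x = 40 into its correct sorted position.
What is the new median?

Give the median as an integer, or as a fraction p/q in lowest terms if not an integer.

Old list (sorted, length 5): [-10, -9, 10, 21, 31]
Old median = 10
Insert x = 40
Old length odd (5). Middle was index 2 = 10.
New length even (6). New median = avg of two middle elements.
x = 40: 5 elements are < x, 0 elements are > x.
New sorted list: [-10, -9, 10, 21, 31, 40]
New median = 31/2

Answer: 31/2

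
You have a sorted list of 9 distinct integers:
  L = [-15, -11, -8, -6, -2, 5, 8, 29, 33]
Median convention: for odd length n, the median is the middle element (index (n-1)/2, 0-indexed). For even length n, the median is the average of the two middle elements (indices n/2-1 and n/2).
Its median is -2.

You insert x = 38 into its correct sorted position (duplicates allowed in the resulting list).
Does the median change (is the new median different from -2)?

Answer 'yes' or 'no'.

Answer: yes

Derivation:
Old median = -2
Insert x = 38
New median = 3/2
Changed? yes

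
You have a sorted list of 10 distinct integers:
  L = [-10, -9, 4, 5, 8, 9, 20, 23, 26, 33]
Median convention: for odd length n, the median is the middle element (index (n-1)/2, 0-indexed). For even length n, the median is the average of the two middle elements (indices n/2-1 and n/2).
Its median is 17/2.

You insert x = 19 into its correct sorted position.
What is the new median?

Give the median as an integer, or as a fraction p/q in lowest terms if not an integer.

Old list (sorted, length 10): [-10, -9, 4, 5, 8, 9, 20, 23, 26, 33]
Old median = 17/2
Insert x = 19
Old length even (10). Middle pair: indices 4,5 = 8,9.
New length odd (11). New median = single middle element.
x = 19: 6 elements are < x, 4 elements are > x.
New sorted list: [-10, -9, 4, 5, 8, 9, 19, 20, 23, 26, 33]
New median = 9

Answer: 9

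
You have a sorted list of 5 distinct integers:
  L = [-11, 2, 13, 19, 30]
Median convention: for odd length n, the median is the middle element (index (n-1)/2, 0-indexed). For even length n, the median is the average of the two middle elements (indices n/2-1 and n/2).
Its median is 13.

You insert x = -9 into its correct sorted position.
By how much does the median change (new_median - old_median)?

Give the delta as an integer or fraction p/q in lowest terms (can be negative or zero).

Old median = 13
After inserting x = -9: new sorted = [-11, -9, 2, 13, 19, 30]
New median = 15/2
Delta = 15/2 - 13 = -11/2

Answer: -11/2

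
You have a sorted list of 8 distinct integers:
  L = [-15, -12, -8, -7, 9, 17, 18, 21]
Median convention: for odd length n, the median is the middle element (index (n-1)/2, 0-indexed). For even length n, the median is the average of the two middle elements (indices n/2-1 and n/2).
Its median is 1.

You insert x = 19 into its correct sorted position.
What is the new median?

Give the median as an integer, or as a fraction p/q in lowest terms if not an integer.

Answer: 9

Derivation:
Old list (sorted, length 8): [-15, -12, -8, -7, 9, 17, 18, 21]
Old median = 1
Insert x = 19
Old length even (8). Middle pair: indices 3,4 = -7,9.
New length odd (9). New median = single middle element.
x = 19: 7 elements are < x, 1 elements are > x.
New sorted list: [-15, -12, -8, -7, 9, 17, 18, 19, 21]
New median = 9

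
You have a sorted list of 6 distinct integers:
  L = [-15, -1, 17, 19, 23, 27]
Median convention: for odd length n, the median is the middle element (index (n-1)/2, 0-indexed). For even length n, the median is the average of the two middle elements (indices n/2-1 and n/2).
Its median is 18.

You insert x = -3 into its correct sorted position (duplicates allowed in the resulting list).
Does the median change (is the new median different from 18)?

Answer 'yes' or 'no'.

Old median = 18
Insert x = -3
New median = 17
Changed? yes

Answer: yes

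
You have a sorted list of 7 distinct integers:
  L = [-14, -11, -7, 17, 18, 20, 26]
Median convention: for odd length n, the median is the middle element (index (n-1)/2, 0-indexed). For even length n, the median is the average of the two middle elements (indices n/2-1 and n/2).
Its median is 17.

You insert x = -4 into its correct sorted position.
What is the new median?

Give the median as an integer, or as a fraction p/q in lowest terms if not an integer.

Answer: 13/2

Derivation:
Old list (sorted, length 7): [-14, -11, -7, 17, 18, 20, 26]
Old median = 17
Insert x = -4
Old length odd (7). Middle was index 3 = 17.
New length even (8). New median = avg of two middle elements.
x = -4: 3 elements are < x, 4 elements are > x.
New sorted list: [-14, -11, -7, -4, 17, 18, 20, 26]
New median = 13/2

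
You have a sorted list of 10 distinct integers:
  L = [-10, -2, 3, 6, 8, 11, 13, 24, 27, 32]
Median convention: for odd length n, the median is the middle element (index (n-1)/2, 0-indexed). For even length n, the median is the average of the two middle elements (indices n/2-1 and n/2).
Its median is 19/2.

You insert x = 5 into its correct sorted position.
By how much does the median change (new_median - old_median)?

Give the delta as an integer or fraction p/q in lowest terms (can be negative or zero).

Old median = 19/2
After inserting x = 5: new sorted = [-10, -2, 3, 5, 6, 8, 11, 13, 24, 27, 32]
New median = 8
Delta = 8 - 19/2 = -3/2

Answer: -3/2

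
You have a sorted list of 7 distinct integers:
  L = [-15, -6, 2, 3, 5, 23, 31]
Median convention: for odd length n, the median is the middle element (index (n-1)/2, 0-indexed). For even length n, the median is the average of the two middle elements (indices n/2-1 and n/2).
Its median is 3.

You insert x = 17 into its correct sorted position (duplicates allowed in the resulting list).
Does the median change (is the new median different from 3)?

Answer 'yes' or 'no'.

Old median = 3
Insert x = 17
New median = 4
Changed? yes

Answer: yes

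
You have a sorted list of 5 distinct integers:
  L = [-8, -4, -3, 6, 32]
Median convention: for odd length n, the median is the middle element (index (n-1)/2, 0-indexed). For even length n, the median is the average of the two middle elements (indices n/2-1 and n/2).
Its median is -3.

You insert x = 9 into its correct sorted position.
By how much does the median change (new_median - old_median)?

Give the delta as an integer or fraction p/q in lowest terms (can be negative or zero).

Old median = -3
After inserting x = 9: new sorted = [-8, -4, -3, 6, 9, 32]
New median = 3/2
Delta = 3/2 - -3 = 9/2

Answer: 9/2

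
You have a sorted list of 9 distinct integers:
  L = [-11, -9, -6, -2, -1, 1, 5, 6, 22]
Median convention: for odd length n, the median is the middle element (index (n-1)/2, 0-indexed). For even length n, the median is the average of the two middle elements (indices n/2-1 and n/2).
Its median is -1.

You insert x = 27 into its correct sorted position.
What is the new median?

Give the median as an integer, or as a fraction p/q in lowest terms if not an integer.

Answer: 0

Derivation:
Old list (sorted, length 9): [-11, -9, -6, -2, -1, 1, 5, 6, 22]
Old median = -1
Insert x = 27
Old length odd (9). Middle was index 4 = -1.
New length even (10). New median = avg of two middle elements.
x = 27: 9 elements are < x, 0 elements are > x.
New sorted list: [-11, -9, -6, -2, -1, 1, 5, 6, 22, 27]
New median = 0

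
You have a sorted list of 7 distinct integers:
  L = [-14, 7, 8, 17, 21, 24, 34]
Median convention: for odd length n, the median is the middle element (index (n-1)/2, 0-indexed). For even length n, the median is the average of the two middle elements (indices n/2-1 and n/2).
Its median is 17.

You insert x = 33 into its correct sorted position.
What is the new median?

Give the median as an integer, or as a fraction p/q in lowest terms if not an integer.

Answer: 19

Derivation:
Old list (sorted, length 7): [-14, 7, 8, 17, 21, 24, 34]
Old median = 17
Insert x = 33
Old length odd (7). Middle was index 3 = 17.
New length even (8). New median = avg of two middle elements.
x = 33: 6 elements are < x, 1 elements are > x.
New sorted list: [-14, 7, 8, 17, 21, 24, 33, 34]
New median = 19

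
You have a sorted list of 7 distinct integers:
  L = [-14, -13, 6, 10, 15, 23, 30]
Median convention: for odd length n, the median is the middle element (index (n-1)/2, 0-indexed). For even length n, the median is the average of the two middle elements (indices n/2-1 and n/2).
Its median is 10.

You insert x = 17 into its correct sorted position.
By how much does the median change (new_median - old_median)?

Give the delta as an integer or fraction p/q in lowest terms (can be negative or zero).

Old median = 10
After inserting x = 17: new sorted = [-14, -13, 6, 10, 15, 17, 23, 30]
New median = 25/2
Delta = 25/2 - 10 = 5/2

Answer: 5/2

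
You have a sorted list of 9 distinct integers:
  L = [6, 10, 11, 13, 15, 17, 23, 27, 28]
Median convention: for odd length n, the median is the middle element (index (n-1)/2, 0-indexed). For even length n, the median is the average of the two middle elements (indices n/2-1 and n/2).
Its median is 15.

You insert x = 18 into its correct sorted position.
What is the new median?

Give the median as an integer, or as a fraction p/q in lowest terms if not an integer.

Answer: 16

Derivation:
Old list (sorted, length 9): [6, 10, 11, 13, 15, 17, 23, 27, 28]
Old median = 15
Insert x = 18
Old length odd (9). Middle was index 4 = 15.
New length even (10). New median = avg of two middle elements.
x = 18: 6 elements are < x, 3 elements are > x.
New sorted list: [6, 10, 11, 13, 15, 17, 18, 23, 27, 28]
New median = 16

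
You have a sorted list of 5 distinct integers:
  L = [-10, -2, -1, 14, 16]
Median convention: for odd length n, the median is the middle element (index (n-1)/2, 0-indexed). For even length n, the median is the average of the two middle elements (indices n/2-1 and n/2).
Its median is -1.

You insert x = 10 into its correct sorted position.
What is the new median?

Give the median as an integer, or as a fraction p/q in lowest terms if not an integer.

Answer: 9/2

Derivation:
Old list (sorted, length 5): [-10, -2, -1, 14, 16]
Old median = -1
Insert x = 10
Old length odd (5). Middle was index 2 = -1.
New length even (6). New median = avg of two middle elements.
x = 10: 3 elements are < x, 2 elements are > x.
New sorted list: [-10, -2, -1, 10, 14, 16]
New median = 9/2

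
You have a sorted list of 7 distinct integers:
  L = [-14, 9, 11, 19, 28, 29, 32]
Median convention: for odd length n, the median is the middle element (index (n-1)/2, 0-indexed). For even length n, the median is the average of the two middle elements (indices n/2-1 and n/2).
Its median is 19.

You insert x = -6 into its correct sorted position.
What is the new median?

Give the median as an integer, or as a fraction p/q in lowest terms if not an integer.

Old list (sorted, length 7): [-14, 9, 11, 19, 28, 29, 32]
Old median = 19
Insert x = -6
Old length odd (7). Middle was index 3 = 19.
New length even (8). New median = avg of two middle elements.
x = -6: 1 elements are < x, 6 elements are > x.
New sorted list: [-14, -6, 9, 11, 19, 28, 29, 32]
New median = 15

Answer: 15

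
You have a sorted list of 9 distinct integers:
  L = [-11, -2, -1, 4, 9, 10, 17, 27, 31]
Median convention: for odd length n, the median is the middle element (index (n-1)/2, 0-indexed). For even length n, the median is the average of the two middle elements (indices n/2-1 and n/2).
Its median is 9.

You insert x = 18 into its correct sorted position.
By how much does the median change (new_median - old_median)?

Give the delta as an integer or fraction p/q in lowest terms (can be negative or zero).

Answer: 1/2

Derivation:
Old median = 9
After inserting x = 18: new sorted = [-11, -2, -1, 4, 9, 10, 17, 18, 27, 31]
New median = 19/2
Delta = 19/2 - 9 = 1/2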